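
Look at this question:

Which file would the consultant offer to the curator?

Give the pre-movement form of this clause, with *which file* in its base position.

'which file' functions as the direct object of 'offer'. Fronting leaves a gap immediately after 'offer':
Which file would the consultant offer ___ to the curator?

The consultant would offer which file to the curator.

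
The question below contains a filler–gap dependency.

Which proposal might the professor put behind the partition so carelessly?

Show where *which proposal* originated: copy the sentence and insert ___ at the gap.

Which proposal might the professor put ___ behind the partition so carelessly?

Underlying clause: The professor might put which proposal behind the partition so carelessly.
'which proposal' functions as the direct object of 'put'. The gap is right after 'put'.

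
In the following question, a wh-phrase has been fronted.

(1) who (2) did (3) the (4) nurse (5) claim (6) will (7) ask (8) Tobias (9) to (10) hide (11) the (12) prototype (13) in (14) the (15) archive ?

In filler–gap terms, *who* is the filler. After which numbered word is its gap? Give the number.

5

Before movement: The nurse did claim who will ask Tobias to hide the prototype in the archive.
'who' is the subject of the clause embedded under 'claim'. It moves to the left edge, and the trace sits right after 'claim':
Who did the nurse claim ___ will ask Tobias to hide the prototype in the archive?
'claim' is word 5.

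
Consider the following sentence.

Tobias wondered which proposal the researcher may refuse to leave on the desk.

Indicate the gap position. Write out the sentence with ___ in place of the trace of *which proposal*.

Tobias wondered which proposal the researcher may refuse to leave ___ on the desk.

Underlying clause: The researcher may refuse to leave which proposal on the desk.
The filler 'which proposal' is interpreted as the direct object of 'leave'. The gap is right after 'leave'.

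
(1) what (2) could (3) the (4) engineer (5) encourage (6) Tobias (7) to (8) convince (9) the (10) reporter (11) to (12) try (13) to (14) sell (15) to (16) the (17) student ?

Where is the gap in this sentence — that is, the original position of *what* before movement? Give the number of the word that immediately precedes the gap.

Underlying clause: The engineer could encourage Tobias to convince the reporter to try to sell what to the student.
'what' is the direct object of 'sell'. Fronting leaves a gap immediately after 'sell':
What could the engineer encourage Tobias to convince the reporter to try to sell ___ to the student?
'sell' is word 14.

14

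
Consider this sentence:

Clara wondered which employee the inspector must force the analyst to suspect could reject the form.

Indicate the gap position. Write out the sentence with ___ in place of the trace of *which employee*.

Clara wondered which employee the inspector must force the analyst to suspect ___ could reject the form.

Pre-movement form: The inspector must force the analyst to suspect which employee could reject the form.
'which employee' is the subject of the clause embedded under 'suspect'. The gap is right after 'suspect'.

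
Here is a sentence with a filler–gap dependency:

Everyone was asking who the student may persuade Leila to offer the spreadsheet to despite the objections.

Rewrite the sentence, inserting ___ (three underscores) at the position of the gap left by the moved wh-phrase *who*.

Everyone was asking who the student may persuade Leila to offer the spreadsheet to ___ despite the objections.

Pre-movement form: The student may persuade Leila to offer the spreadsheet to who despite the objections.
'who' is the object of the preposition 'to' (recipient of 'offer'). The gap is right after 'to'.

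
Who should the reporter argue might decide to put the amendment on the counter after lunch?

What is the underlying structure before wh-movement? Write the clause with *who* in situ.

The reporter should argue who might decide to put the amendment on the counter after lunch.

'who' functions as the subject of the clause embedded under 'argue'. Fronting leaves a gap immediately after 'argue':
Who should the reporter argue ___ might decide to put the amendment on the counter after lunch?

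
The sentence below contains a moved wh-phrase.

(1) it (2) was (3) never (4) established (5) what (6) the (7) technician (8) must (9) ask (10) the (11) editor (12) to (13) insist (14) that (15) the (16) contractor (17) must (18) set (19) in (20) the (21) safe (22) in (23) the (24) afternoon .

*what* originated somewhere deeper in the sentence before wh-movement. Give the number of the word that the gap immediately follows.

18

Underlying clause: The technician must ask the editor to insist that the contractor must set what in the safe in the afternoon.
The filler 'what' is interpreted as the direct object of 'set'. Fronting leaves a gap immediately after 'set':
It was never established what the technician must ask the editor to insist that the contractor must set ___ in the safe in the afternoon.
'set' is word 18.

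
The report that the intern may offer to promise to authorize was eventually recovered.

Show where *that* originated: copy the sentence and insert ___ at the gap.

The report that the intern may offer to promise to authorize ___ was eventually recovered.

The filler 'that' is interpreted as the direct object of 'authorize'. The gap is right after 'authorize'.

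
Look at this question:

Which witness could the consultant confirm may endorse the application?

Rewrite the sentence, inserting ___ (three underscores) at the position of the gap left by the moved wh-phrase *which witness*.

In situ: The consultant could confirm which witness may endorse the application.
'which witness' is the subject of the clause embedded under 'confirm'. The gap is right after 'confirm'.

Which witness could the consultant confirm ___ may endorse the application?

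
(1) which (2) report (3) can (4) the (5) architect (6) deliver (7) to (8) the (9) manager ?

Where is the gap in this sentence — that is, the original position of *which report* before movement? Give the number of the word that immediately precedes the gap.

6

Pre-movement form: The architect can deliver which report to the manager.
The filler 'which report' is interpreted as the direct object of 'deliver'. Fronting leaves a gap immediately after 'deliver':
Which report can the architect deliver ___ to the manager?
'deliver' is word 6.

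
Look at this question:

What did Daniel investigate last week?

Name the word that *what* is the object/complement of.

Before movement: Daniel did investigate what last week.
The filler 'what' is interpreted as the direct object of 'investigate'. It moves to the left edge, and the trace sits right after 'investigate':
What did Daniel investigate ___ last week?

investigate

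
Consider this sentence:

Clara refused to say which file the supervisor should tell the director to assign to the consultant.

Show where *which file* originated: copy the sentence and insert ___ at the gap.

Before movement: The supervisor should tell the director to assign which file to the consultant.
The filler 'which file' is interpreted as the direct object of 'assign'. The gap is right after 'assign'.

Clara refused to say which file the supervisor should tell the director to assign ___ to the consultant.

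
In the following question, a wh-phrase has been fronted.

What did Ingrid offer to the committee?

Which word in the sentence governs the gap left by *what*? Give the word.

offer

Underlying clause: Ingrid did offer what to the committee.
'what' functions as the direct object of 'offer'. Wh-movement fronts it, leaving a gap right after 'offer':
What did Ingrid offer ___ to the committee?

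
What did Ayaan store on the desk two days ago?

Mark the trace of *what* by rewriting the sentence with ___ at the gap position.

Underlying clause: Ayaan did store what on the desk two days ago.
'what' is the direct object of 'store'. The gap is right after 'store'.

What did Ayaan store ___ on the desk two days ago?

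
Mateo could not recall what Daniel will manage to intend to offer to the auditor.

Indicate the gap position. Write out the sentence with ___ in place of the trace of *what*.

Mateo could not recall what Daniel will manage to intend to offer ___ to the auditor.

Pre-movement form: Daniel will manage to intend to offer what to the auditor.
The filler 'what' is interpreted as the direct object of 'offer'. The gap is right after 'offer'.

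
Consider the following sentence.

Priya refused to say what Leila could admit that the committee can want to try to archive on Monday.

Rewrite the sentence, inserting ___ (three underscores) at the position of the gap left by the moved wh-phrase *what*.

Pre-movement form: Leila could admit that the committee can want to try to archive what on Monday.
The filler 'what' is interpreted as the direct object of 'archive'. The gap is right after 'archive'.

Priya refused to say what Leila could admit that the committee can want to try to archive ___ on Monday.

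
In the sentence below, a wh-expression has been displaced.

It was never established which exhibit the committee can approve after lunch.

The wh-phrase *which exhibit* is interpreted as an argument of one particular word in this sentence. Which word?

Pre-movement form: The committee can approve which exhibit after lunch.
'which exhibit' is the direct object of 'approve'. Wh-movement fronts it, leaving a gap right after 'approve':
It was never established which exhibit the committee can approve ___ after lunch.

approve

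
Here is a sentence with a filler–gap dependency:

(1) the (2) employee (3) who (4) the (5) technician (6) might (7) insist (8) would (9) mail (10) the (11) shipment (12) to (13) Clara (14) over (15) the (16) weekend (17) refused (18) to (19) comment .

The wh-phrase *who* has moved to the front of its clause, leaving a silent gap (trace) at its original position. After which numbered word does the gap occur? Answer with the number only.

7

The filler 'who' is interpreted as the subject of the clause embedded under 'insist'. Wh-movement fronts it, leaving a gap right after 'insist':
The employee who the technician might insist ___ would mail the shipment to Clara over the weekend refused to comment.
'insist' is word 7.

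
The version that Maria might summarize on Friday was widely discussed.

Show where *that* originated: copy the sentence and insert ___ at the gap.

The version that Maria might summarize ___ on Friday was widely discussed.

'that' functions as the direct object of 'summarize'. The gap is right after 'summarize'.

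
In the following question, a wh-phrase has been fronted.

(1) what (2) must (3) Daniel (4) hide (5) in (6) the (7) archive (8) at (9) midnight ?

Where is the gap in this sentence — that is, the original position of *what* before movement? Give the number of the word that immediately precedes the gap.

Before movement: Daniel must hide what in the archive at midnight.
'what' is the direct object of 'hide'. Wh-movement fronts it, leaving a gap right after 'hide':
What must Daniel hide ___ in the archive at midnight?
'hide' is word 4.

4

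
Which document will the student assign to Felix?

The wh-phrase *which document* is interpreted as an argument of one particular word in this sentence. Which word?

Pre-movement form: The student will assign which document to Felix.
'which document' functions as the direct object of 'assign'. It moves to the left edge, and the trace sits right after 'assign':
Which document will the student assign ___ to Felix?

assign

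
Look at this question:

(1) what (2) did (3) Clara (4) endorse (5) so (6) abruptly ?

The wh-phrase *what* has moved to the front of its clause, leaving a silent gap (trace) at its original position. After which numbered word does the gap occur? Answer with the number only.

4

Pre-movement form: Clara did endorse what so abruptly.
'what' is the direct object of 'endorse'. Wh-movement fronts it, leaving a gap right after 'endorse':
What did Clara endorse ___ so abruptly?
'endorse' is word 4.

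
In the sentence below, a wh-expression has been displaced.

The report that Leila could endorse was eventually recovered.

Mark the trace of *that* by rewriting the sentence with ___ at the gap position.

'that' functions as the direct object of 'endorse'. The gap is right after 'endorse'.

The report that Leila could endorse ___ was eventually recovered.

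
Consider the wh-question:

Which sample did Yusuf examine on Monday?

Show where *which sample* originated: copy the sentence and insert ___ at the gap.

Which sample did Yusuf examine ___ on Monday?

Before movement: Yusuf did examine which sample on Monday.
'which sample' functions as the direct object of 'examine'. The gap is right after 'examine'.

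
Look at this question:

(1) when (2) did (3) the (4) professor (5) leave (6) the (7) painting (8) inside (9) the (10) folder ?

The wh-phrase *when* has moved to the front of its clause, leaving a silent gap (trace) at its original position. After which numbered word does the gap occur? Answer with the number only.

Pre-movement form: The professor did leave the painting inside the folder when.
'when' functions as the temporal adjunct. It moves to the left edge, and the trace sits right after 'folder':
When did the professor leave the painting inside the folder ___?
'folder' is word 10.

10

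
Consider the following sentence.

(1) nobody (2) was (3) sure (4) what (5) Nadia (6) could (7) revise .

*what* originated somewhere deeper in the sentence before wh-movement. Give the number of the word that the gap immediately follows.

Before movement: Nadia could revise what.
'what' is the direct object of 'revise'. Fronting leaves a gap immediately after 'revise':
Nobody was sure what Nadia could revise ___.
'revise' is word 7.

7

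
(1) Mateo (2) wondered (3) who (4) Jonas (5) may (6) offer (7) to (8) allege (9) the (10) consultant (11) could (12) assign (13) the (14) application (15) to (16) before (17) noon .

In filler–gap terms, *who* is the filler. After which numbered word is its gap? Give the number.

Underlying clause: Jonas may offer to allege the consultant could assign the application to who before noon.
'who' is the object of the preposition 'to' (recipient of 'assign'). Fronting leaves a gap immediately after 'to':
Mateo wondered who Jonas may offer to allege the consultant could assign the application to ___ before noon.
'to' is word 15.

15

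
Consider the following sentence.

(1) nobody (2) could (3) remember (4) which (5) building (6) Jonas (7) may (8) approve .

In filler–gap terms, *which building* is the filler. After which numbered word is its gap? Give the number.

Before movement: Jonas may approve which building.
The filler 'which building' is interpreted as the direct object of 'approve'. Wh-movement fronts it, leaving a gap right after 'approve':
Nobody could remember which building Jonas may approve ___.
'approve' is word 8.

8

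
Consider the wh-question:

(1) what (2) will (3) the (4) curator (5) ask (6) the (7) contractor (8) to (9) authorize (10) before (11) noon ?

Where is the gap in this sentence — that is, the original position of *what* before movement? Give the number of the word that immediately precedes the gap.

Before movement: The curator will ask the contractor to authorize what before noon.
'what' functions as the direct object of 'authorize'. It moves to the left edge, and the trace sits right after 'authorize':
What will the curator ask the contractor to authorize ___ before noon?
'authorize' is word 9.

9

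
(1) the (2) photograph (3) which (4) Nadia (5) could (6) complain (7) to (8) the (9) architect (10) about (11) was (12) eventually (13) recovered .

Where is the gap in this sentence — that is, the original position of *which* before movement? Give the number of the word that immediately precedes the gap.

10

The filler 'which' is interpreted as the object of the preposition 'about'. Wh-movement fronts it, leaving a gap right after 'about':
The photograph which Nadia could complain to the architect about ___ was eventually recovered.
'about' is word 10.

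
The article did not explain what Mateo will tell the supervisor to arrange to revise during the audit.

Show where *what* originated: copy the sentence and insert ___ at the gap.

The article did not explain what Mateo will tell the supervisor to arrange to revise ___ during the audit.

Before movement: Mateo will tell the supervisor to arrange to revise what during the audit.
'what' is the direct object of 'revise'. The gap is right after 'revise'.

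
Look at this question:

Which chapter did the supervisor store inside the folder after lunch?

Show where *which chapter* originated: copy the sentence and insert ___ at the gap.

Which chapter did the supervisor store ___ inside the folder after lunch?

In situ: The supervisor did store which chapter inside the folder after lunch.
'which chapter' is the direct object of 'store'. The gap is right after 'store'.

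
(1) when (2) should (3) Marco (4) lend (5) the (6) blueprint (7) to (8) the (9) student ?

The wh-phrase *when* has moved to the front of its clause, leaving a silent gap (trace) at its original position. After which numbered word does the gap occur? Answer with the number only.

9

In situ: Marco should lend the blueprint to the student when.
The filler 'when' is interpreted as the temporal adjunct. It moves to the left edge, and the trace sits right after 'student':
When should Marco lend the blueprint to the student ___?
'student' is word 9.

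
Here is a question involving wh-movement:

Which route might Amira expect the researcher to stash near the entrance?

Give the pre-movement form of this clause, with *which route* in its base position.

Amira might expect the researcher to stash which route near the entrance.

The filler 'which route' is interpreted as the direct object of 'stash'. Fronting leaves a gap immediately after 'stash':
Which route might Amira expect the researcher to stash ___ near the entrance?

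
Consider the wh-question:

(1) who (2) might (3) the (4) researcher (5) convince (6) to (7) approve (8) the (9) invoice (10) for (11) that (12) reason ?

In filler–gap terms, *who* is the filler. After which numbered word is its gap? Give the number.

Underlying clause: The researcher might convince who to approve the invoice for that reason.
'who' is the direct object of 'convince'. Fronting leaves a gap immediately after 'convince':
Who might the researcher convince ___ to approve the invoice for that reason?
'convince' is word 5.

5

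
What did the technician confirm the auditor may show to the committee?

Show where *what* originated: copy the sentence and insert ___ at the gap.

What did the technician confirm the auditor may show ___ to the committee?

Pre-movement form: The technician did confirm the auditor may show what to the committee.
'what' functions as the direct object of 'show'. The gap is right after 'show'.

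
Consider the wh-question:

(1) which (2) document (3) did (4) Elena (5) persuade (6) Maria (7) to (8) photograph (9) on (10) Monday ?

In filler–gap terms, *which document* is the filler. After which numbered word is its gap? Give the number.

In situ: Elena did persuade Maria to photograph which document on Monday.
'which document' functions as the direct object of 'photograph'. Wh-movement fronts it, leaving a gap right after 'photograph':
Which document did Elena persuade Maria to photograph ___ on Monday?
'photograph' is word 8.

8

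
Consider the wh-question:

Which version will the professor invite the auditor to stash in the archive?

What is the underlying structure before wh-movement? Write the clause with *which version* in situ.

'which version' functions as the direct object of 'stash'. Fronting leaves a gap immediately after 'stash':
Which version will the professor invite the auditor to stash ___ in the archive?

The professor will invite the auditor to stash which version in the archive.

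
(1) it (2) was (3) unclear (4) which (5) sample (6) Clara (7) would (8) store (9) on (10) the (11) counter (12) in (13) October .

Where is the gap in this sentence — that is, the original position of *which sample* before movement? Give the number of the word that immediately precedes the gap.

In situ: Clara would store which sample on the counter in October.
'which sample' is the direct object of 'store'. Wh-movement fronts it, leaving a gap right after 'store':
It was unclear which sample Clara would store ___ on the counter in October.
'store' is word 8.

8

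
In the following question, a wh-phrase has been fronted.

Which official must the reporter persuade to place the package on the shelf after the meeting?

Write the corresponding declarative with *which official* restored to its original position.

'which official' is the direct object of 'persuade'. Wh-movement fronts it, leaving a gap right after 'persuade':
Which official must the reporter persuade ___ to place the package on the shelf after the meeting?

The reporter must persuade which official to place the package on the shelf after the meeting.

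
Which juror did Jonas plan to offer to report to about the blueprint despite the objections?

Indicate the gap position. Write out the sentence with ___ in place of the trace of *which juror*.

Pre-movement form: Jonas did plan to offer to report to which juror about the blueprint despite the objections.
'which juror' is the object of the preposition 'to'. The gap is right after 'to'.

Which juror did Jonas plan to offer to report to ___ about the blueprint despite the objections?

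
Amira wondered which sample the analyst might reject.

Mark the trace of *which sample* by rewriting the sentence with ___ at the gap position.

Before movement: The analyst might reject which sample.
The filler 'which sample' is interpreted as the direct object of 'reject'. The gap is right after 'reject'.

Amira wondered which sample the analyst might reject ___.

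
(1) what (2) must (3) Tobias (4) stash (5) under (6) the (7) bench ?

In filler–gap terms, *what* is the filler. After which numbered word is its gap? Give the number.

Before movement: Tobias must stash what under the bench.
The filler 'what' is interpreted as the direct object of 'stash'. It moves to the left edge, and the trace sits right after 'stash':
What must Tobias stash ___ under the bench?
'stash' is word 4.

4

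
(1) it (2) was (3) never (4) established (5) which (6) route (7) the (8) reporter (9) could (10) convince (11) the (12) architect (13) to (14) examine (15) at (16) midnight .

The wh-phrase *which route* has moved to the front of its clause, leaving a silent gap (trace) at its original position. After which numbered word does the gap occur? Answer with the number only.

14

Pre-movement form: The reporter could convince the architect to examine which route at midnight.
The filler 'which route' is interpreted as the direct object of 'examine'. It moves to the left edge, and the trace sits right after 'examine':
It was never established which route the reporter could convince the architect to examine ___ at midnight.
'examine' is word 14.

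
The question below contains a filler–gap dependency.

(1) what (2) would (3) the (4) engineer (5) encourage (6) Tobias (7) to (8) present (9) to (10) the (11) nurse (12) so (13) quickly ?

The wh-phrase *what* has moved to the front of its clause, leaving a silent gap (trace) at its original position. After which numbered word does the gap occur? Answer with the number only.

8

Underlying clause: The engineer would encourage Tobias to present what to the nurse so quickly.
'what' is the direct object of 'present'. Wh-movement fronts it, leaving a gap right after 'present':
What would the engineer encourage Tobias to present ___ to the nurse so quickly?
'present' is word 8.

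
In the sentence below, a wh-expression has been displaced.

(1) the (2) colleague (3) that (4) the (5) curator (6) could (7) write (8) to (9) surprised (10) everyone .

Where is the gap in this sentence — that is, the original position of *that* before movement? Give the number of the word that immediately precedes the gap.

8

'that' is the object of the preposition 'to'. Wh-movement fronts it, leaving a gap right after 'to':
The colleague that the curator could write to ___ surprised everyone.
'to' is word 8.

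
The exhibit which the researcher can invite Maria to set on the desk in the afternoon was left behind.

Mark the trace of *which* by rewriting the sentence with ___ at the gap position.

'which' is the direct object of 'set'. The gap is right after 'set'.

The exhibit which the researcher can invite Maria to set ___ on the desk in the afternoon was left behind.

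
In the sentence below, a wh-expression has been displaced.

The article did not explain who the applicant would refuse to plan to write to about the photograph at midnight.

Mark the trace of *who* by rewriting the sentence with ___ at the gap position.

The article did not explain who the applicant would refuse to plan to write to ___ about the photograph at midnight.

Before movement: The applicant would refuse to plan to write to who about the photograph at midnight.
The filler 'who' is interpreted as the object of the preposition 'to'. The gap is right after 'to'.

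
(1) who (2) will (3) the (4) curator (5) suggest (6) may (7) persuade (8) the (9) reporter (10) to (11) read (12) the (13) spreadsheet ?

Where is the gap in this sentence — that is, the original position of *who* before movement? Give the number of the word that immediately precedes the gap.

Underlying clause: The curator will suggest who may persuade the reporter to read the spreadsheet.
'who' is the subject of the clause embedded under 'suggest'. Fronting leaves a gap immediately after 'suggest':
Who will the curator suggest ___ may persuade the reporter to read the spreadsheet?
'suggest' is word 5.

5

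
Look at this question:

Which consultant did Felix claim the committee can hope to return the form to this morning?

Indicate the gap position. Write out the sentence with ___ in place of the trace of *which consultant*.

Which consultant did Felix claim the committee can hope to return the form to ___ this morning?

Before movement: Felix did claim the committee can hope to return the form to which consultant this morning.
'which consultant' functions as the object of the preposition 'to' (recipient of 'return'). The gap is right after 'to'.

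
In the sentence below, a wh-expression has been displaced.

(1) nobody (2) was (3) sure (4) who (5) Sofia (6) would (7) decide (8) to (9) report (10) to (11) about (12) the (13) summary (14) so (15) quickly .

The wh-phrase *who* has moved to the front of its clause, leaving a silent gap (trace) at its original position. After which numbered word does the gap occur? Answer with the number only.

Pre-movement form: Sofia would decide to report to who about the summary so quickly.
'who' is the object of the preposition 'to'. Wh-movement fronts it, leaving a gap right after 'to':
Nobody was sure who Sofia would decide to report to ___ about the summary so quickly.
'to' is word 10.

10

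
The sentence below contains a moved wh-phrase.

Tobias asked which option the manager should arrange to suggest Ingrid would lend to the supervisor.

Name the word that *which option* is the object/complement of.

Pre-movement form: The manager should arrange to suggest Ingrid would lend which option to the supervisor.
'which option' is the direct object of 'lend'. Fronting leaves a gap immediately after 'lend':
Tobias asked which option the manager should arrange to suggest Ingrid would lend ___ to the supervisor.

lend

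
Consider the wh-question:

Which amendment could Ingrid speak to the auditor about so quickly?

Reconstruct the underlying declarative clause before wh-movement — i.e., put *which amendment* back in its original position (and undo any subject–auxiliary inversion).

'which amendment' functions as the object of the preposition 'about'. Fronting leaves a gap immediately after 'about':
Which amendment could Ingrid speak to the auditor about ___ so quickly?

Ingrid could speak to the auditor about which amendment so quickly.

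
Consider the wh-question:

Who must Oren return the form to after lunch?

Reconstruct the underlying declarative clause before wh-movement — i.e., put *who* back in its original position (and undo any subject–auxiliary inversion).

'who' functions as the object of the preposition 'to' (recipient of 'return'). Wh-movement fronts it, leaving a gap right after 'to':
Who must Oren return the form to ___ after lunch?

Oren must return the form to who after lunch.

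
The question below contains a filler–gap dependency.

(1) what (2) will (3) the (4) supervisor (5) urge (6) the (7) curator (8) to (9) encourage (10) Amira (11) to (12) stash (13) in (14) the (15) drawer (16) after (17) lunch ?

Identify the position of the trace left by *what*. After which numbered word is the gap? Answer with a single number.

12

Underlying clause: The supervisor will urge the curator to encourage Amira to stash what in the drawer after lunch.
'what' is the direct object of 'stash'. Wh-movement fronts it, leaving a gap right after 'stash':
What will the supervisor urge the curator to encourage Amira to stash ___ in the drawer after lunch?
'stash' is word 12.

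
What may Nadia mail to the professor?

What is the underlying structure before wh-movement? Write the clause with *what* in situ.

'what' is the direct object of 'mail'. It moves to the left edge, and the trace sits right after 'mail':
What may Nadia mail ___ to the professor?

Nadia may mail what to the professor.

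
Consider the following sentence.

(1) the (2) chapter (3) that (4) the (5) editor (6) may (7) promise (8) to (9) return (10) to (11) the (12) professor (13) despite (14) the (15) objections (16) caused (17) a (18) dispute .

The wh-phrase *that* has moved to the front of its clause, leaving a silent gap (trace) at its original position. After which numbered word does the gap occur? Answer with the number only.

9

'that' is the direct object of 'return'. It moves to the left edge, and the trace sits right after 'return':
The chapter that the editor may promise to return ___ to the professor despite the objections caused a dispute.
'return' is word 9.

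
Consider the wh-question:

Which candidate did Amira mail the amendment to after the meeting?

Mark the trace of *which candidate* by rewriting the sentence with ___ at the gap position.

Which candidate did Amira mail the amendment to ___ after the meeting?

Before movement: Amira did mail the amendment to which candidate after the meeting.
'which candidate' is the object of the preposition 'to' (recipient of 'mail'). The gap is right after 'to'.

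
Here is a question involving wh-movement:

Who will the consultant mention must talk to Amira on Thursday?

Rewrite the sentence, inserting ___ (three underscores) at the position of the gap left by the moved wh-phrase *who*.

Pre-movement form: The consultant will mention who must talk to Amira on Thursday.
'who' is the subject of the clause embedded under 'mention'. The gap is right after 'mention'.

Who will the consultant mention ___ must talk to Amira on Thursday?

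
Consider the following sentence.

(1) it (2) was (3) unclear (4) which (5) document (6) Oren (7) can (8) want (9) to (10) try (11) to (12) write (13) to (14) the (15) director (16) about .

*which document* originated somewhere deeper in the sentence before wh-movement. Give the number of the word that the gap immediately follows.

In situ: Oren can want to try to write to the director about which document.
'which document' functions as the object of the preposition 'about'. Fronting leaves a gap immediately after 'about':
It was unclear which document Oren can want to try to write to the director about ___.
'about' is word 16.

16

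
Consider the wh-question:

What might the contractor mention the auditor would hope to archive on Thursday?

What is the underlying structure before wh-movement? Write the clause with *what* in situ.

The contractor might mention the auditor would hope to archive what on Thursday.

The filler 'what' is interpreted as the direct object of 'archive'. Wh-movement fronts it, leaving a gap right after 'archive':
What might the contractor mention the auditor would hope to archive ___ on Thursday?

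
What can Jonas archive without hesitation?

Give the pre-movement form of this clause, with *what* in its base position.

The filler 'what' is interpreted as the direct object of 'archive'. Fronting leaves a gap immediately after 'archive':
What can Jonas archive ___ without hesitation?

Jonas can archive what without hesitation.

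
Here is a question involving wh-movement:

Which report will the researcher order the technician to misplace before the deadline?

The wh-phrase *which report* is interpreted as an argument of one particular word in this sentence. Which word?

In situ: The researcher will order the technician to misplace which report before the deadline.
'which report' is the direct object of 'misplace'. Wh-movement fronts it, leaving a gap right after 'misplace':
Which report will the researcher order the technician to misplace ___ before the deadline?

misplace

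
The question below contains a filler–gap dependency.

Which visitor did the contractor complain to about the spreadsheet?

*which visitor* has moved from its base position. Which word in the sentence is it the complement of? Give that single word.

Before movement: The contractor did complain to which visitor about the spreadsheet.
'which visitor' is the object of the preposition 'to'. Fronting leaves a gap immediately after 'to':
Which visitor did the contractor complain to ___ about the spreadsheet?

to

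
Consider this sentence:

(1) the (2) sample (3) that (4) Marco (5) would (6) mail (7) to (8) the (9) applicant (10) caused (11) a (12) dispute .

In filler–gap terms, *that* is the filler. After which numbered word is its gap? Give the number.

'that' is the direct object of 'mail'. Wh-movement fronts it, leaving a gap right after 'mail':
The sample that Marco would mail ___ to the applicant caused a dispute.
'mail' is word 6.

6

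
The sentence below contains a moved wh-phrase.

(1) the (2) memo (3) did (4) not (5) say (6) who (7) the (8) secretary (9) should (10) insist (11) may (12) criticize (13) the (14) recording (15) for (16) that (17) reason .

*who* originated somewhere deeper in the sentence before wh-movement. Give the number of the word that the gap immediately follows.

10

Pre-movement form: The secretary should insist who may criticize the recording for that reason.
The filler 'who' is interpreted as the subject of the clause embedded under 'insist'. Wh-movement fronts it, leaving a gap right after 'insist':
The memo did not say who the secretary should insist ___ may criticize the recording for that reason.
'insist' is word 10.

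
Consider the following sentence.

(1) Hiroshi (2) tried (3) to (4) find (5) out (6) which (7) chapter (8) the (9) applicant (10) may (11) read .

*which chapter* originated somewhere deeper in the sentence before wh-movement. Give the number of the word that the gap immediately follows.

11

In situ: The applicant may read which chapter.
'which chapter' functions as the direct object of 'read'. It moves to the left edge, and the trace sits right after 'read':
Hiroshi tried to find out which chapter the applicant may read ___.
'read' is word 11.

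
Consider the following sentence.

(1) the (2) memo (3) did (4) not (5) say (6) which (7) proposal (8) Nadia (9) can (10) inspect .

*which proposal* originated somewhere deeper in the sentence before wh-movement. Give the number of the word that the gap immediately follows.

Pre-movement form: Nadia can inspect which proposal.
'which proposal' functions as the direct object of 'inspect'. Wh-movement fronts it, leaving a gap right after 'inspect':
The memo did not say which proposal Nadia can inspect ___.
'inspect' is word 10.

10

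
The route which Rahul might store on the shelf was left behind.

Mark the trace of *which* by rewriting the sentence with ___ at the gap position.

'which' functions as the direct object of 'store'. The gap is right after 'store'.

The route which Rahul might store ___ on the shelf was left behind.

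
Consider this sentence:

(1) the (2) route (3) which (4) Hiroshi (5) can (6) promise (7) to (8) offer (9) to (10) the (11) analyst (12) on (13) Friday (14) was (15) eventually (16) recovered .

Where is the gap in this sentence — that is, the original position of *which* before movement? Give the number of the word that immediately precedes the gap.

'which' is the direct object of 'offer'. It moves to the left edge, and the trace sits right after 'offer':
The route which Hiroshi can promise to offer ___ to the analyst on Friday was eventually recovered.
'offer' is word 8.

8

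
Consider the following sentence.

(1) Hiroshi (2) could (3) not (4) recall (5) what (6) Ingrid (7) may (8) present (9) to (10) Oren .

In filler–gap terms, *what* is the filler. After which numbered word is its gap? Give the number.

8

Before movement: Ingrid may present what to Oren.
The filler 'what' is interpreted as the direct object of 'present'. Fronting leaves a gap immediately after 'present':
Hiroshi could not recall what Ingrid may present ___ to Oren.
'present' is word 8.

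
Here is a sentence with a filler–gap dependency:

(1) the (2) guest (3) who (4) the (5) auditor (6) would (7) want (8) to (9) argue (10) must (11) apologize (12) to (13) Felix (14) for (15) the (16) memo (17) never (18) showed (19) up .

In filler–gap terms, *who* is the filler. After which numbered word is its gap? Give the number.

9

'who' is the subject of the clause embedded under 'argue'. It moves to the left edge, and the trace sits right after 'argue':
The guest who the auditor would want to argue ___ must apologize to Felix for the memo never showed up.
'argue' is word 9.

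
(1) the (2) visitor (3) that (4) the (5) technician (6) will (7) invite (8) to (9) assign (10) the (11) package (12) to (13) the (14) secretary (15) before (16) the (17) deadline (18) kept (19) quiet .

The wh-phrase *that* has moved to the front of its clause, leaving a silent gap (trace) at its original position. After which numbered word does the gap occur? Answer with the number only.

The filler 'that' is interpreted as the direct object of 'invite'. Wh-movement fronts it, leaving a gap right after 'invite':
The visitor that the technician will invite ___ to assign the package to the secretary before the deadline kept quiet.
'invite' is word 7.

7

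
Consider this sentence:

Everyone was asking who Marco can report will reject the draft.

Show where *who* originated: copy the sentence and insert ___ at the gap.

In situ: Marco can report who will reject the draft.
The filler 'who' is interpreted as the subject of the clause embedded under 'report'. The gap is right after 'report'.

Everyone was asking who Marco can report ___ will reject the draft.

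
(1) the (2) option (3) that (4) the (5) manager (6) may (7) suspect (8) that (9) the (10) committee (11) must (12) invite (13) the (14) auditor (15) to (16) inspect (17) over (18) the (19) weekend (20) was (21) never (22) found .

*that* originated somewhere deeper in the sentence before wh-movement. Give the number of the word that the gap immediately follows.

'that' is the direct object of 'inspect'. Wh-movement fronts it, leaving a gap right after 'inspect':
The option that the manager may suspect that the committee must invite the auditor to inspect ___ over the weekend was never found.
'inspect' is word 16.

16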